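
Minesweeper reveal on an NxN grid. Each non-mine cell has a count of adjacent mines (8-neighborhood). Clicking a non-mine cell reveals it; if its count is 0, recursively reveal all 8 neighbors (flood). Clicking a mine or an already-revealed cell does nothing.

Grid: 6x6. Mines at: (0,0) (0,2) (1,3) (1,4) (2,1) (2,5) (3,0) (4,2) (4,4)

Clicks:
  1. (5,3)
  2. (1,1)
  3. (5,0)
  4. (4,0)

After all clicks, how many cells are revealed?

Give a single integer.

Answer: 6

Derivation:
Click 1 (5,3) count=2: revealed 1 new [(5,3)] -> total=1
Click 2 (1,1) count=3: revealed 1 new [(1,1)] -> total=2
Click 3 (5,0) count=0: revealed 4 new [(4,0) (4,1) (5,0) (5,1)] -> total=6
Click 4 (4,0) count=1: revealed 0 new [(none)] -> total=6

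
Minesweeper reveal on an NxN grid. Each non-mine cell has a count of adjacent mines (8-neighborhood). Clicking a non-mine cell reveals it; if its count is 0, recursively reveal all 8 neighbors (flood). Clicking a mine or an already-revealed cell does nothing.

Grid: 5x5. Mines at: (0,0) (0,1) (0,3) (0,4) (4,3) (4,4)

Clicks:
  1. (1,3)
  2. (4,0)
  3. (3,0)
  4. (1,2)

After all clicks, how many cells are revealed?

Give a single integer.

Answer: 18

Derivation:
Click 1 (1,3) count=2: revealed 1 new [(1,3)] -> total=1
Click 2 (4,0) count=0: revealed 17 new [(1,0) (1,1) (1,2) (1,4) (2,0) (2,1) (2,2) (2,3) (2,4) (3,0) (3,1) (3,2) (3,3) (3,4) (4,0) (4,1) (4,2)] -> total=18
Click 3 (3,0) count=0: revealed 0 new [(none)] -> total=18
Click 4 (1,2) count=2: revealed 0 new [(none)] -> total=18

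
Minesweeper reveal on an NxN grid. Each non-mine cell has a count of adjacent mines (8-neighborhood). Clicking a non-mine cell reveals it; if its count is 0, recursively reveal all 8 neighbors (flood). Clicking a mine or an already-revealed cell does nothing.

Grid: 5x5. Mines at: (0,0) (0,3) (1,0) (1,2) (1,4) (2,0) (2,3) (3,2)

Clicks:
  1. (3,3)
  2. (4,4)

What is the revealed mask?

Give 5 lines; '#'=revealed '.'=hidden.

Answer: .....
.....
.....
...##
...##

Derivation:
Click 1 (3,3) count=2: revealed 1 new [(3,3)] -> total=1
Click 2 (4,4) count=0: revealed 3 new [(3,4) (4,3) (4,4)] -> total=4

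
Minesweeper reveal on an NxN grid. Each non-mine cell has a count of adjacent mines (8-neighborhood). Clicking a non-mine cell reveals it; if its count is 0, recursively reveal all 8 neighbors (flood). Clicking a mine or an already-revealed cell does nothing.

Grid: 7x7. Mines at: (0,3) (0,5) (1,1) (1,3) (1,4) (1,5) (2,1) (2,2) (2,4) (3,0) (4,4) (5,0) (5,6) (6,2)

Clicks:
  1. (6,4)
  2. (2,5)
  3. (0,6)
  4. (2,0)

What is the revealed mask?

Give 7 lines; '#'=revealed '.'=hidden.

Answer: ......#
.......
#....#.
.......
.......
...###.
...###.

Derivation:
Click 1 (6,4) count=0: revealed 6 new [(5,3) (5,4) (5,5) (6,3) (6,4) (6,5)] -> total=6
Click 2 (2,5) count=3: revealed 1 new [(2,5)] -> total=7
Click 3 (0,6) count=2: revealed 1 new [(0,6)] -> total=8
Click 4 (2,0) count=3: revealed 1 new [(2,0)] -> total=9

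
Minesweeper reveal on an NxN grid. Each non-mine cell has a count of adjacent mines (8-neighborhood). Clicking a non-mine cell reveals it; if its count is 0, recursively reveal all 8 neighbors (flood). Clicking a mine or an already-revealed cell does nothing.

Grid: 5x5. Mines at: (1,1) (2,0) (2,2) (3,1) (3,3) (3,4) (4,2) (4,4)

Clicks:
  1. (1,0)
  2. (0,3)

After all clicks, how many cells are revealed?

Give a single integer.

Click 1 (1,0) count=2: revealed 1 new [(1,0)] -> total=1
Click 2 (0,3) count=0: revealed 8 new [(0,2) (0,3) (0,4) (1,2) (1,3) (1,4) (2,3) (2,4)] -> total=9

Answer: 9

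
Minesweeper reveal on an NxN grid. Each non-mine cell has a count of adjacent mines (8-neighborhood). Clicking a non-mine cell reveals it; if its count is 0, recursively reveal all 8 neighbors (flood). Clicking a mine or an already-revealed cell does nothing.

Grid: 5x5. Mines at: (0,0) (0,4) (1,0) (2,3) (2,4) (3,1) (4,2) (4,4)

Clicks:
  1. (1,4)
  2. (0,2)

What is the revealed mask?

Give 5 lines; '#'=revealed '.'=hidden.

Answer: .###.
.####
.....
.....
.....

Derivation:
Click 1 (1,4) count=3: revealed 1 new [(1,4)] -> total=1
Click 2 (0,2) count=0: revealed 6 new [(0,1) (0,2) (0,3) (1,1) (1,2) (1,3)] -> total=7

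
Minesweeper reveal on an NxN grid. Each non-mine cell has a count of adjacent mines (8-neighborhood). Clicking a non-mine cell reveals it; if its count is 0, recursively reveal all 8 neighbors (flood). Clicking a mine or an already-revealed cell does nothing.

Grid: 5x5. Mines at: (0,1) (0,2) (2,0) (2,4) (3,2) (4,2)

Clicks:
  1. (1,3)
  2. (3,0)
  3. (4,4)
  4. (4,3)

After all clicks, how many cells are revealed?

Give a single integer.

Answer: 6

Derivation:
Click 1 (1,3) count=2: revealed 1 new [(1,3)] -> total=1
Click 2 (3,0) count=1: revealed 1 new [(3,0)] -> total=2
Click 3 (4,4) count=0: revealed 4 new [(3,3) (3,4) (4,3) (4,4)] -> total=6
Click 4 (4,3) count=2: revealed 0 new [(none)] -> total=6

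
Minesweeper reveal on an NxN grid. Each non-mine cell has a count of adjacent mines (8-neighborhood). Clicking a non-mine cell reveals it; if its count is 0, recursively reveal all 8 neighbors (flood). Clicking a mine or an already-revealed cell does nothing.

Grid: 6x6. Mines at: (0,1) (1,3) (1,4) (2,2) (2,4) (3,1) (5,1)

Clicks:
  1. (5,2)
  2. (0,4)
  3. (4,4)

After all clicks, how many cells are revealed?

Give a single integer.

Click 1 (5,2) count=1: revealed 1 new [(5,2)] -> total=1
Click 2 (0,4) count=2: revealed 1 new [(0,4)] -> total=2
Click 3 (4,4) count=0: revealed 11 new [(3,2) (3,3) (3,4) (3,5) (4,2) (4,3) (4,4) (4,5) (5,3) (5,4) (5,5)] -> total=13

Answer: 13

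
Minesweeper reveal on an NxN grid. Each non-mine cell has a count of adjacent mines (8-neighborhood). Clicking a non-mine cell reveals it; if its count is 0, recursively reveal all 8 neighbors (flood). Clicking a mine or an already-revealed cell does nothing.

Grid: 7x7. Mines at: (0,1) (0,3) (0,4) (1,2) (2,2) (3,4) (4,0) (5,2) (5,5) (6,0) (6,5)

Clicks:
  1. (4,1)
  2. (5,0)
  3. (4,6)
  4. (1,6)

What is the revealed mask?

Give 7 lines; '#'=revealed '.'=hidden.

Answer: .....##
.....##
.....##
.....##
.#...##
#......
.......

Derivation:
Click 1 (4,1) count=2: revealed 1 new [(4,1)] -> total=1
Click 2 (5,0) count=2: revealed 1 new [(5,0)] -> total=2
Click 3 (4,6) count=1: revealed 1 new [(4,6)] -> total=3
Click 4 (1,6) count=0: revealed 9 new [(0,5) (0,6) (1,5) (1,6) (2,5) (2,6) (3,5) (3,6) (4,5)] -> total=12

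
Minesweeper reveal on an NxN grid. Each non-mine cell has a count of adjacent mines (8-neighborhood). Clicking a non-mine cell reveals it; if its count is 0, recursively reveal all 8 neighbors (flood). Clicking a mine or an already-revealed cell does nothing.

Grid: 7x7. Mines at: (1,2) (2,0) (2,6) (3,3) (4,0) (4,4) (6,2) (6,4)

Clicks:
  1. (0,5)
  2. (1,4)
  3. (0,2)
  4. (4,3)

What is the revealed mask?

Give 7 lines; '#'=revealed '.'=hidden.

Click 1 (0,5) count=0: revealed 11 new [(0,3) (0,4) (0,5) (0,6) (1,3) (1,4) (1,5) (1,6) (2,3) (2,4) (2,5)] -> total=11
Click 2 (1,4) count=0: revealed 0 new [(none)] -> total=11
Click 3 (0,2) count=1: revealed 1 new [(0,2)] -> total=12
Click 4 (4,3) count=2: revealed 1 new [(4,3)] -> total=13

Answer: ..#####
...####
...###.
.......
...#...
.......
.......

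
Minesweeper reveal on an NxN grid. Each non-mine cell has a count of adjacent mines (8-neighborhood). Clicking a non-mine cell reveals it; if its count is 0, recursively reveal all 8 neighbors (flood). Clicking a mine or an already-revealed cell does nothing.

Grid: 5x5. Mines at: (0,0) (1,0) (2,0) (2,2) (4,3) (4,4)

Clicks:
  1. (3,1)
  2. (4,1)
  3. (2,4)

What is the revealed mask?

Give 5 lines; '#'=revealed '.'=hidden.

Answer: .####
.####
...##
#####
###..

Derivation:
Click 1 (3,1) count=2: revealed 1 new [(3,1)] -> total=1
Click 2 (4,1) count=0: revealed 5 new [(3,0) (3,2) (4,0) (4,1) (4,2)] -> total=6
Click 3 (2,4) count=0: revealed 12 new [(0,1) (0,2) (0,3) (0,4) (1,1) (1,2) (1,3) (1,4) (2,3) (2,4) (3,3) (3,4)] -> total=18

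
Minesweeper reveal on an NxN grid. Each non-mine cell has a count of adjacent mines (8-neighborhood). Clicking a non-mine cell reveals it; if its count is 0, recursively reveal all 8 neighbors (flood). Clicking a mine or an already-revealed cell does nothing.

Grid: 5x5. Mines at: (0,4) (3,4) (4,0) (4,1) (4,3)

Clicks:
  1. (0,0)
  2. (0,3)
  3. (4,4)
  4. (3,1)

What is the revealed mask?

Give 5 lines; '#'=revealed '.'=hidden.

Click 1 (0,0) count=0: revealed 16 new [(0,0) (0,1) (0,2) (0,3) (1,0) (1,1) (1,2) (1,3) (2,0) (2,1) (2,2) (2,3) (3,0) (3,1) (3,2) (3,3)] -> total=16
Click 2 (0,3) count=1: revealed 0 new [(none)] -> total=16
Click 3 (4,4) count=2: revealed 1 new [(4,4)] -> total=17
Click 4 (3,1) count=2: revealed 0 new [(none)] -> total=17

Answer: ####.
####.
####.
####.
....#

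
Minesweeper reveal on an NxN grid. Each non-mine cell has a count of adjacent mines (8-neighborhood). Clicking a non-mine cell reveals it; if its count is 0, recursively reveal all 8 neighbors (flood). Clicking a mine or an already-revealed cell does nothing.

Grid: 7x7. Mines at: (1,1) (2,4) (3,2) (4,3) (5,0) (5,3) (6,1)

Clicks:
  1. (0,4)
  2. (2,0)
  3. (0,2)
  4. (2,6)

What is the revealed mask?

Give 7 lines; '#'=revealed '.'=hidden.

Answer: ..#####
..#####
#....##
....###
....###
....###
....###

Derivation:
Click 1 (0,4) count=0: revealed 24 new [(0,2) (0,3) (0,4) (0,5) (0,6) (1,2) (1,3) (1,4) (1,5) (1,6) (2,5) (2,6) (3,4) (3,5) (3,6) (4,4) (4,5) (4,6) (5,4) (5,5) (5,6) (6,4) (6,5) (6,6)] -> total=24
Click 2 (2,0) count=1: revealed 1 new [(2,0)] -> total=25
Click 3 (0,2) count=1: revealed 0 new [(none)] -> total=25
Click 4 (2,6) count=0: revealed 0 new [(none)] -> total=25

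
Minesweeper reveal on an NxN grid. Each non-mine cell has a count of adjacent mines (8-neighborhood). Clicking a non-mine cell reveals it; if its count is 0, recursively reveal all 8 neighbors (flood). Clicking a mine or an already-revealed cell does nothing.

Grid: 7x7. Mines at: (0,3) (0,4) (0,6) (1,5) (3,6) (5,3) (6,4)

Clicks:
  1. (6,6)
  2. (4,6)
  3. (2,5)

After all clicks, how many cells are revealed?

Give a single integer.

Click 1 (6,6) count=0: revealed 6 new [(4,5) (4,6) (5,5) (5,6) (6,5) (6,6)] -> total=6
Click 2 (4,6) count=1: revealed 0 new [(none)] -> total=6
Click 3 (2,5) count=2: revealed 1 new [(2,5)] -> total=7

Answer: 7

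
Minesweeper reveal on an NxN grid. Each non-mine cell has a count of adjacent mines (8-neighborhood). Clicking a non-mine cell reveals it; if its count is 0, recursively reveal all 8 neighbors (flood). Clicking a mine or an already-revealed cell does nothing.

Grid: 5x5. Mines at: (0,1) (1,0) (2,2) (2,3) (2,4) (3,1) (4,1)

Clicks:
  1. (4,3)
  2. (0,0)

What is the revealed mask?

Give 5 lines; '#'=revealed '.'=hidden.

Click 1 (4,3) count=0: revealed 6 new [(3,2) (3,3) (3,4) (4,2) (4,3) (4,4)] -> total=6
Click 2 (0,0) count=2: revealed 1 new [(0,0)] -> total=7

Answer: #....
.....
.....
..###
..###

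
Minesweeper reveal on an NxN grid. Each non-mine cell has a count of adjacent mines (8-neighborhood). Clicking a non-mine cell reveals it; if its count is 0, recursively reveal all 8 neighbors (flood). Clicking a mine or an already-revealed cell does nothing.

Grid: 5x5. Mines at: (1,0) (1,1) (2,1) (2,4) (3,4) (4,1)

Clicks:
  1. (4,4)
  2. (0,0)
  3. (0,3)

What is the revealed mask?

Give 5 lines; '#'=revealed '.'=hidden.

Answer: #.###
..###
.....
.....
....#

Derivation:
Click 1 (4,4) count=1: revealed 1 new [(4,4)] -> total=1
Click 2 (0,0) count=2: revealed 1 new [(0,0)] -> total=2
Click 3 (0,3) count=0: revealed 6 new [(0,2) (0,3) (0,4) (1,2) (1,3) (1,4)] -> total=8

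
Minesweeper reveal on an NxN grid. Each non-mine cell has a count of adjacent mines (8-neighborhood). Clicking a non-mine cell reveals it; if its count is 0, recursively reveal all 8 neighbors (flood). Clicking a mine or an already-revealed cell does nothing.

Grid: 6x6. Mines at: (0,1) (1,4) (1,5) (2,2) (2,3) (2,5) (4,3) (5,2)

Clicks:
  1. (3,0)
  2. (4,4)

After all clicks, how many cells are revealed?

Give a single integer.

Click 1 (3,0) count=0: revealed 10 new [(1,0) (1,1) (2,0) (2,1) (3,0) (3,1) (4,0) (4,1) (5,0) (5,1)] -> total=10
Click 2 (4,4) count=1: revealed 1 new [(4,4)] -> total=11

Answer: 11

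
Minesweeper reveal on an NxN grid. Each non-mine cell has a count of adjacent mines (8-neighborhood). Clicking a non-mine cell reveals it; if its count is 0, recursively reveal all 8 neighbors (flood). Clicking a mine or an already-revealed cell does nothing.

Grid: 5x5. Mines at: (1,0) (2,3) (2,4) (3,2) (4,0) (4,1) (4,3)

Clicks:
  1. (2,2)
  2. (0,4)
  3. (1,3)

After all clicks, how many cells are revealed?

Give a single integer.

Answer: 9

Derivation:
Click 1 (2,2) count=2: revealed 1 new [(2,2)] -> total=1
Click 2 (0,4) count=0: revealed 8 new [(0,1) (0,2) (0,3) (0,4) (1,1) (1,2) (1,3) (1,4)] -> total=9
Click 3 (1,3) count=2: revealed 0 new [(none)] -> total=9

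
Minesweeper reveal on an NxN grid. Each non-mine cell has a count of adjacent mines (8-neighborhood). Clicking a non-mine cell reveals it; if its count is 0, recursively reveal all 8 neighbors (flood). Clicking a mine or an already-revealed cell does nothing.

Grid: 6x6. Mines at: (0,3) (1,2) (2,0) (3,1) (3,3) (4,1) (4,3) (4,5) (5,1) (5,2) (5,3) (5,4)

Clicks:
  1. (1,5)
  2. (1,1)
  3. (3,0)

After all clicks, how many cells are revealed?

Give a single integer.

Answer: 10

Derivation:
Click 1 (1,5) count=0: revealed 8 new [(0,4) (0,5) (1,4) (1,5) (2,4) (2,5) (3,4) (3,5)] -> total=8
Click 2 (1,1) count=2: revealed 1 new [(1,1)] -> total=9
Click 3 (3,0) count=3: revealed 1 new [(3,0)] -> total=10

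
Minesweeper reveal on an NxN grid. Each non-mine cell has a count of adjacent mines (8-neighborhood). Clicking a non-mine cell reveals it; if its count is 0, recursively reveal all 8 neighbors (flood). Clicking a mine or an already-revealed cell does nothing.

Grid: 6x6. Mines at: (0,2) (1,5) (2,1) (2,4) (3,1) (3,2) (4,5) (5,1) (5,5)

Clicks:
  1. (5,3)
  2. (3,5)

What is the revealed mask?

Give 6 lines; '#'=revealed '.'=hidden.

Click 1 (5,3) count=0: revealed 6 new [(4,2) (4,3) (4,4) (5,2) (5,3) (5,4)] -> total=6
Click 2 (3,5) count=2: revealed 1 new [(3,5)] -> total=7

Answer: ......
......
......
.....#
..###.
..###.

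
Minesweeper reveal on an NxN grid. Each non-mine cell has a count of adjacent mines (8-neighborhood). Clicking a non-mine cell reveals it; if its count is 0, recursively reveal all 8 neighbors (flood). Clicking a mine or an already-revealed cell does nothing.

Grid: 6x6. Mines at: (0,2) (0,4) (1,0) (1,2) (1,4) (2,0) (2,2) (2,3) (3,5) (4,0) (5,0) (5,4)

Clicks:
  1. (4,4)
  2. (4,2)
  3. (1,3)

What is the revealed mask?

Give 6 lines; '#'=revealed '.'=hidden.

Click 1 (4,4) count=2: revealed 1 new [(4,4)] -> total=1
Click 2 (4,2) count=0: revealed 9 new [(3,1) (3,2) (3,3) (4,1) (4,2) (4,3) (5,1) (5,2) (5,3)] -> total=10
Click 3 (1,3) count=6: revealed 1 new [(1,3)] -> total=11

Answer: ......
...#..
......
.###..
.####.
.###..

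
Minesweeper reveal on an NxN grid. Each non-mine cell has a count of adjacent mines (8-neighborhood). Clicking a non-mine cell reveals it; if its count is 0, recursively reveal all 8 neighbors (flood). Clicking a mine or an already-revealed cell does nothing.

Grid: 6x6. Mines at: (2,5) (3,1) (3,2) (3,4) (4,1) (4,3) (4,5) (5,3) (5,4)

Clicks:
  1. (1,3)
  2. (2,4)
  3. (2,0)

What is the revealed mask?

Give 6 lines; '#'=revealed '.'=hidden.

Answer: ######
######
#####.
......
......
......

Derivation:
Click 1 (1,3) count=0: revealed 17 new [(0,0) (0,1) (0,2) (0,3) (0,4) (0,5) (1,0) (1,1) (1,2) (1,3) (1,4) (1,5) (2,0) (2,1) (2,2) (2,3) (2,4)] -> total=17
Click 2 (2,4) count=2: revealed 0 new [(none)] -> total=17
Click 3 (2,0) count=1: revealed 0 new [(none)] -> total=17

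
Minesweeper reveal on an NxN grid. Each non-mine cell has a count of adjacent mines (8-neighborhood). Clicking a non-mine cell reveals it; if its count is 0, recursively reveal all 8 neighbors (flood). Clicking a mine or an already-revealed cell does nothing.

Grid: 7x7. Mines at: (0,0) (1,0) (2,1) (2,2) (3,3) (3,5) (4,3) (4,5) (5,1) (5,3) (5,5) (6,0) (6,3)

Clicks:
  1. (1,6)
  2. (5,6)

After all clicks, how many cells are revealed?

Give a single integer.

Answer: 17

Derivation:
Click 1 (1,6) count=0: revealed 16 new [(0,1) (0,2) (0,3) (0,4) (0,5) (0,6) (1,1) (1,2) (1,3) (1,4) (1,5) (1,6) (2,3) (2,4) (2,5) (2,6)] -> total=16
Click 2 (5,6) count=2: revealed 1 new [(5,6)] -> total=17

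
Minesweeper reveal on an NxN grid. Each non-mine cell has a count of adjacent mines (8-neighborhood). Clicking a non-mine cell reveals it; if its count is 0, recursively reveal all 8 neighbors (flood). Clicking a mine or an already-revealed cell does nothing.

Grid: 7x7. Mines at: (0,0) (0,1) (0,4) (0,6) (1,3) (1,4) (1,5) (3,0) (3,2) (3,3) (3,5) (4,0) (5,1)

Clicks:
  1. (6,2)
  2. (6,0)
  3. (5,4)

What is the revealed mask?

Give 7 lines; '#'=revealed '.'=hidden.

Click 1 (6,2) count=1: revealed 1 new [(6,2)] -> total=1
Click 2 (6,0) count=1: revealed 1 new [(6,0)] -> total=2
Click 3 (5,4) count=0: revealed 14 new [(4,2) (4,3) (4,4) (4,5) (4,6) (5,2) (5,3) (5,4) (5,5) (5,6) (6,3) (6,4) (6,5) (6,6)] -> total=16

Answer: .......
.......
.......
.......
..#####
..#####
#.#####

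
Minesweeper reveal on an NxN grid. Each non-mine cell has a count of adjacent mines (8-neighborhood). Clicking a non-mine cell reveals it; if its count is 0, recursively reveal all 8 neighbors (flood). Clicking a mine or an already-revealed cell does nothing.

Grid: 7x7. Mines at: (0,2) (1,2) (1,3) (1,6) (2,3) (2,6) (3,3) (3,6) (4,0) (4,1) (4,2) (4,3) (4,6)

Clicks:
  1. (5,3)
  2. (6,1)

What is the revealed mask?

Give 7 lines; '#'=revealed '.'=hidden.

Click 1 (5,3) count=2: revealed 1 new [(5,3)] -> total=1
Click 2 (6,1) count=0: revealed 13 new [(5,0) (5,1) (5,2) (5,4) (5,5) (5,6) (6,0) (6,1) (6,2) (6,3) (6,4) (6,5) (6,6)] -> total=14

Answer: .......
.......
.......
.......
.......
#######
#######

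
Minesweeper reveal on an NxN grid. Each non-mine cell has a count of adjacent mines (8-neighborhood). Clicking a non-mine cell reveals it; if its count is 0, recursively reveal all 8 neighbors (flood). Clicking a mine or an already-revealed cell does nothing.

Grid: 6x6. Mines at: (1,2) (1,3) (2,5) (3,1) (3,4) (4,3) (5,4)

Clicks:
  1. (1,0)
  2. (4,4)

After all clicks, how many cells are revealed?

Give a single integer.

Click 1 (1,0) count=0: revealed 6 new [(0,0) (0,1) (1,0) (1,1) (2,0) (2,1)] -> total=6
Click 2 (4,4) count=3: revealed 1 new [(4,4)] -> total=7

Answer: 7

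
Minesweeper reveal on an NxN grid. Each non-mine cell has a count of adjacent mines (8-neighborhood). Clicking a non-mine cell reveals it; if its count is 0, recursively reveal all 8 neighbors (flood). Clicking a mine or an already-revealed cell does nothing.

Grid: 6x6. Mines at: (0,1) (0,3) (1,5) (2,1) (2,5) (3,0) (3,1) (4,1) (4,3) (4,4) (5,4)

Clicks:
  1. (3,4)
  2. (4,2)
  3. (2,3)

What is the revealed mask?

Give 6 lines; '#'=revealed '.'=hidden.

Click 1 (3,4) count=3: revealed 1 new [(3,4)] -> total=1
Click 2 (4,2) count=3: revealed 1 new [(4,2)] -> total=2
Click 3 (2,3) count=0: revealed 8 new [(1,2) (1,3) (1,4) (2,2) (2,3) (2,4) (3,2) (3,3)] -> total=10

Answer: ......
..###.
..###.
..###.
..#...
......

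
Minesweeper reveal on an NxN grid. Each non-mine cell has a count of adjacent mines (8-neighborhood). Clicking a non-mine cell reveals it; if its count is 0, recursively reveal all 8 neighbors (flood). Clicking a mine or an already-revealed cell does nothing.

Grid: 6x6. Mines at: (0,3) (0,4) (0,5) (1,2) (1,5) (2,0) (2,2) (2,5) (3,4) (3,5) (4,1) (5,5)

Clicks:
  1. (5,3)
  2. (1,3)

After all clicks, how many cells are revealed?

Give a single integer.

Click 1 (5,3) count=0: revealed 6 new [(4,2) (4,3) (4,4) (5,2) (5,3) (5,4)] -> total=6
Click 2 (1,3) count=4: revealed 1 new [(1,3)] -> total=7

Answer: 7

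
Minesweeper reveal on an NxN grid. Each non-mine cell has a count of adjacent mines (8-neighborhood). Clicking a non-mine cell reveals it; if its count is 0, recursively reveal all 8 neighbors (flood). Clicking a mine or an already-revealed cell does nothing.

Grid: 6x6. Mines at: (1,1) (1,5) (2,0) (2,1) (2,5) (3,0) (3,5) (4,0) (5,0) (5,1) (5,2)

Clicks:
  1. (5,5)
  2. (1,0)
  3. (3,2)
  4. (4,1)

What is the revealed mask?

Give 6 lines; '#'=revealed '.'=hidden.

Answer: ......
#.....
......
..#...
.#.###
...###

Derivation:
Click 1 (5,5) count=0: revealed 6 new [(4,3) (4,4) (4,5) (5,3) (5,4) (5,5)] -> total=6
Click 2 (1,0) count=3: revealed 1 new [(1,0)] -> total=7
Click 3 (3,2) count=1: revealed 1 new [(3,2)] -> total=8
Click 4 (4,1) count=5: revealed 1 new [(4,1)] -> total=9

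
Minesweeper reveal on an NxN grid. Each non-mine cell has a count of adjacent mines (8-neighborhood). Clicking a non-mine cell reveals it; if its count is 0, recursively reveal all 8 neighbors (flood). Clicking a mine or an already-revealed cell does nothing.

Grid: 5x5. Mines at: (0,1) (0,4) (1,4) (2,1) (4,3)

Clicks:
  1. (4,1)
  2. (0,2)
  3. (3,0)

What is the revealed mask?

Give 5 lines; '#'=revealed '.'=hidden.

Answer: ..#..
.....
.....
###..
###..

Derivation:
Click 1 (4,1) count=0: revealed 6 new [(3,0) (3,1) (3,2) (4,0) (4,1) (4,2)] -> total=6
Click 2 (0,2) count=1: revealed 1 new [(0,2)] -> total=7
Click 3 (3,0) count=1: revealed 0 new [(none)] -> total=7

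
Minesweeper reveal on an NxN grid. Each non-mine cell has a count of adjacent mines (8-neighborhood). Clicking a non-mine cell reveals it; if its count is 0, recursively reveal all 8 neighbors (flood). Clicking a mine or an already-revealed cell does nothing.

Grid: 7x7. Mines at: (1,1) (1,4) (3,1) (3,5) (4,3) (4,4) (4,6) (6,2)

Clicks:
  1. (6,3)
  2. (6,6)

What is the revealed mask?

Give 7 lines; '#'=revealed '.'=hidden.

Answer: .......
.......
.......
.......
.......
...####
...####

Derivation:
Click 1 (6,3) count=1: revealed 1 new [(6,3)] -> total=1
Click 2 (6,6) count=0: revealed 7 new [(5,3) (5,4) (5,5) (5,6) (6,4) (6,5) (6,6)] -> total=8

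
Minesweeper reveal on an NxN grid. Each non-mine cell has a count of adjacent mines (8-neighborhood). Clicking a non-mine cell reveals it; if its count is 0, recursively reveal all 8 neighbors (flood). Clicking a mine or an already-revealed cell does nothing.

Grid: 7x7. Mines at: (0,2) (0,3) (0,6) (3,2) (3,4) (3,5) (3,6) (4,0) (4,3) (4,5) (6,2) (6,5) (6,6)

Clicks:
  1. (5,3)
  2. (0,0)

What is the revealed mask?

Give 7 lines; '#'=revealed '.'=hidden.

Answer: ##.....
##.....
##.....
##.....
.......
...#...
.......

Derivation:
Click 1 (5,3) count=2: revealed 1 new [(5,3)] -> total=1
Click 2 (0,0) count=0: revealed 8 new [(0,0) (0,1) (1,0) (1,1) (2,0) (2,1) (3,0) (3,1)] -> total=9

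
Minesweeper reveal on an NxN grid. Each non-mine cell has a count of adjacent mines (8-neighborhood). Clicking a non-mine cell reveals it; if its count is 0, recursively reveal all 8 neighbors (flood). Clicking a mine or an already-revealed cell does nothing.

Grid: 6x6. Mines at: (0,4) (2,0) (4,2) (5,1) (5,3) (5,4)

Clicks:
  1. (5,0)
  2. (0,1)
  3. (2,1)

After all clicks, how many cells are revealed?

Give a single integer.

Answer: 24

Derivation:
Click 1 (5,0) count=1: revealed 1 new [(5,0)] -> total=1
Click 2 (0,1) count=0: revealed 23 new [(0,0) (0,1) (0,2) (0,3) (1,0) (1,1) (1,2) (1,3) (1,4) (1,5) (2,1) (2,2) (2,3) (2,4) (2,5) (3,1) (3,2) (3,3) (3,4) (3,5) (4,3) (4,4) (4,5)] -> total=24
Click 3 (2,1) count=1: revealed 0 new [(none)] -> total=24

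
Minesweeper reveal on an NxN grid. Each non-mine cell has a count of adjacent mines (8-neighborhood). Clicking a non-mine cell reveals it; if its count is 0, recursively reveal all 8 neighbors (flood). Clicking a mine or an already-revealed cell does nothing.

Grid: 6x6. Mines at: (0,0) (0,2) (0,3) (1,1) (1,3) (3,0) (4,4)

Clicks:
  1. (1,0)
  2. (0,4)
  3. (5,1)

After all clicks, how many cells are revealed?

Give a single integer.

Click 1 (1,0) count=2: revealed 1 new [(1,0)] -> total=1
Click 2 (0,4) count=2: revealed 1 new [(0,4)] -> total=2
Click 3 (5,1) count=0: revealed 14 new [(2,1) (2,2) (2,3) (3,1) (3,2) (3,3) (4,0) (4,1) (4,2) (4,3) (5,0) (5,1) (5,2) (5,3)] -> total=16

Answer: 16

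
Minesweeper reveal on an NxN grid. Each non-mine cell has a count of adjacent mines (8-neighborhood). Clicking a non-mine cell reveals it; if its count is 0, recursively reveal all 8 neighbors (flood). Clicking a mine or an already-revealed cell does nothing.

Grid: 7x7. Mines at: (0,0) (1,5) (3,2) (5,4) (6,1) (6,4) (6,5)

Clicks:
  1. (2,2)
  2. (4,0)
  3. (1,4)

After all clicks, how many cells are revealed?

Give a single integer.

Click 1 (2,2) count=1: revealed 1 new [(2,2)] -> total=1
Click 2 (4,0) count=0: revealed 10 new [(1,0) (1,1) (2,0) (2,1) (3,0) (3,1) (4,0) (4,1) (5,0) (5,1)] -> total=11
Click 3 (1,4) count=1: revealed 1 new [(1,4)] -> total=12

Answer: 12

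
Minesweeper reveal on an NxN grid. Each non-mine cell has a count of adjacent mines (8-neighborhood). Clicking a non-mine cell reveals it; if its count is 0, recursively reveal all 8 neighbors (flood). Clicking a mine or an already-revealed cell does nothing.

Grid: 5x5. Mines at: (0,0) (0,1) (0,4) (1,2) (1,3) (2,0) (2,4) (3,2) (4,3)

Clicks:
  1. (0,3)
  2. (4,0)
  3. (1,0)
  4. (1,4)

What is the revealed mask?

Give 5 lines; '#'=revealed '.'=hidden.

Click 1 (0,3) count=3: revealed 1 new [(0,3)] -> total=1
Click 2 (4,0) count=0: revealed 4 new [(3,0) (3,1) (4,0) (4,1)] -> total=5
Click 3 (1,0) count=3: revealed 1 new [(1,0)] -> total=6
Click 4 (1,4) count=3: revealed 1 new [(1,4)] -> total=7

Answer: ...#.
#...#
.....
##...
##...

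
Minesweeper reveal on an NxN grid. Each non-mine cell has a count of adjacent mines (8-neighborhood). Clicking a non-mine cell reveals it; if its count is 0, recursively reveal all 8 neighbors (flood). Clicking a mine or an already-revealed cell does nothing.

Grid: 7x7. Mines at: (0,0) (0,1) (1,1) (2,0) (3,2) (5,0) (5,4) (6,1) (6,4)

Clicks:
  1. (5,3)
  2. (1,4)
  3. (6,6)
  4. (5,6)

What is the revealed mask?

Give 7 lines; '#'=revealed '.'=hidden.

Click 1 (5,3) count=2: revealed 1 new [(5,3)] -> total=1
Click 2 (1,4) count=0: revealed 27 new [(0,2) (0,3) (0,4) (0,5) (0,6) (1,2) (1,3) (1,4) (1,5) (1,6) (2,2) (2,3) (2,4) (2,5) (2,6) (3,3) (3,4) (3,5) (3,6) (4,3) (4,4) (4,5) (4,6) (5,5) (5,6) (6,5) (6,6)] -> total=28
Click 3 (6,6) count=0: revealed 0 new [(none)] -> total=28
Click 4 (5,6) count=0: revealed 0 new [(none)] -> total=28

Answer: ..#####
..#####
..#####
...####
...####
...#.##
.....##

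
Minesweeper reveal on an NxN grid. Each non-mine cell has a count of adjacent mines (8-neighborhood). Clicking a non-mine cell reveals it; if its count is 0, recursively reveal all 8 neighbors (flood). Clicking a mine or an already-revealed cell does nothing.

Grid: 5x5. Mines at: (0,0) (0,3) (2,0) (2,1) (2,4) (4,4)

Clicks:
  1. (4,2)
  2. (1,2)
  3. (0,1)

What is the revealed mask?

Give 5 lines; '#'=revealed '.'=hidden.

Click 1 (4,2) count=0: revealed 8 new [(3,0) (3,1) (3,2) (3,3) (4,0) (4,1) (4,2) (4,3)] -> total=8
Click 2 (1,2) count=2: revealed 1 new [(1,2)] -> total=9
Click 3 (0,1) count=1: revealed 1 new [(0,1)] -> total=10

Answer: .#...
..#..
.....
####.
####.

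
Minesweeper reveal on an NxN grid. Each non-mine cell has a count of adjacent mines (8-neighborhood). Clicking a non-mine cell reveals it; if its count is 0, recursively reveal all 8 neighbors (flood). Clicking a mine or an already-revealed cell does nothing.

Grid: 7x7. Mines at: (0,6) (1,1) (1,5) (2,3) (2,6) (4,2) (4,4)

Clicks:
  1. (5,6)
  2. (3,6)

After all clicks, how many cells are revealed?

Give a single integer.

Answer: 24

Derivation:
Click 1 (5,6) count=0: revealed 24 new [(2,0) (2,1) (3,0) (3,1) (3,5) (3,6) (4,0) (4,1) (4,5) (4,6) (5,0) (5,1) (5,2) (5,3) (5,4) (5,5) (5,6) (6,0) (6,1) (6,2) (6,3) (6,4) (6,5) (6,6)] -> total=24
Click 2 (3,6) count=1: revealed 0 new [(none)] -> total=24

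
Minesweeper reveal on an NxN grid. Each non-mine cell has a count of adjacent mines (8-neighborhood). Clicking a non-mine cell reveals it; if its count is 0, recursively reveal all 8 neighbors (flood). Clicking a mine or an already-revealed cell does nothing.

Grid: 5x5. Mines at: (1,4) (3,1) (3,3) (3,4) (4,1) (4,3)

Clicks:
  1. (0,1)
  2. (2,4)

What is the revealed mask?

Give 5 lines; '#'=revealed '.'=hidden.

Answer: ####.
####.
#####
.....
.....

Derivation:
Click 1 (0,1) count=0: revealed 12 new [(0,0) (0,1) (0,2) (0,3) (1,0) (1,1) (1,2) (1,3) (2,0) (2,1) (2,2) (2,3)] -> total=12
Click 2 (2,4) count=3: revealed 1 new [(2,4)] -> total=13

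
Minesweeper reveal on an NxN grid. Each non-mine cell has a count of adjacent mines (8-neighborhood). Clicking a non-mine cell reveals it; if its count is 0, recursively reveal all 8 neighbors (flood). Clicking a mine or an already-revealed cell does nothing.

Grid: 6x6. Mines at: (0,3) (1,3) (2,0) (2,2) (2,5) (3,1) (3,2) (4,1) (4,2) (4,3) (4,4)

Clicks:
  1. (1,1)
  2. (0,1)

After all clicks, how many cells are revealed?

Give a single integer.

Click 1 (1,1) count=2: revealed 1 new [(1,1)] -> total=1
Click 2 (0,1) count=0: revealed 5 new [(0,0) (0,1) (0,2) (1,0) (1,2)] -> total=6

Answer: 6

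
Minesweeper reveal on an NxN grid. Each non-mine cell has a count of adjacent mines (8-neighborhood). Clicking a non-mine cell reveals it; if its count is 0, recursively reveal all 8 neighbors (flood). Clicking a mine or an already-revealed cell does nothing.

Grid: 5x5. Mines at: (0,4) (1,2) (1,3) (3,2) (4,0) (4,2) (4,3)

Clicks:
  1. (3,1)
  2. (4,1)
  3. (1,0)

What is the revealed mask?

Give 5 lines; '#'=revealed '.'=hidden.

Answer: ##...
##...
##...
##...
.#...

Derivation:
Click 1 (3,1) count=3: revealed 1 new [(3,1)] -> total=1
Click 2 (4,1) count=3: revealed 1 new [(4,1)] -> total=2
Click 3 (1,0) count=0: revealed 7 new [(0,0) (0,1) (1,0) (1,1) (2,0) (2,1) (3,0)] -> total=9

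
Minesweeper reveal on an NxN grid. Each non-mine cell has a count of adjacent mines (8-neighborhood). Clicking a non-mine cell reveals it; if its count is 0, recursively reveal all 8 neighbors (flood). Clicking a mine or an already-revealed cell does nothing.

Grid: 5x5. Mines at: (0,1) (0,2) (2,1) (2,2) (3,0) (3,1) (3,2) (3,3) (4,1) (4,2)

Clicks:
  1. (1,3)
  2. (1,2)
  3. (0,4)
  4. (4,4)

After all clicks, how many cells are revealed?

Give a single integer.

Click 1 (1,3) count=2: revealed 1 new [(1,3)] -> total=1
Click 2 (1,2) count=4: revealed 1 new [(1,2)] -> total=2
Click 3 (0,4) count=0: revealed 5 new [(0,3) (0,4) (1,4) (2,3) (2,4)] -> total=7
Click 4 (4,4) count=1: revealed 1 new [(4,4)] -> total=8

Answer: 8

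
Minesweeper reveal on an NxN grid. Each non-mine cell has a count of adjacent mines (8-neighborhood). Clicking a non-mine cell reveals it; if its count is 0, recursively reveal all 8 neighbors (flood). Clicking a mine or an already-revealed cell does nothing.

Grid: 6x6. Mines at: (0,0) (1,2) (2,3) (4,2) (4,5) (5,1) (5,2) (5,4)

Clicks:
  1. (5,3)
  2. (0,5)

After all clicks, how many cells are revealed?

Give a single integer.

Click 1 (5,3) count=3: revealed 1 new [(5,3)] -> total=1
Click 2 (0,5) count=0: revealed 10 new [(0,3) (0,4) (0,5) (1,3) (1,4) (1,5) (2,4) (2,5) (3,4) (3,5)] -> total=11

Answer: 11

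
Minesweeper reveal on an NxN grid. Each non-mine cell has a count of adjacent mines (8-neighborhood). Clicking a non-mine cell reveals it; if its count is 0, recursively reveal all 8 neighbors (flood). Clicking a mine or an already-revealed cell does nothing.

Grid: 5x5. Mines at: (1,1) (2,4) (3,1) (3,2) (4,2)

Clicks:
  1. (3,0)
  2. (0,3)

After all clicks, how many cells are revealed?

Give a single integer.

Answer: 7

Derivation:
Click 1 (3,0) count=1: revealed 1 new [(3,0)] -> total=1
Click 2 (0,3) count=0: revealed 6 new [(0,2) (0,3) (0,4) (1,2) (1,3) (1,4)] -> total=7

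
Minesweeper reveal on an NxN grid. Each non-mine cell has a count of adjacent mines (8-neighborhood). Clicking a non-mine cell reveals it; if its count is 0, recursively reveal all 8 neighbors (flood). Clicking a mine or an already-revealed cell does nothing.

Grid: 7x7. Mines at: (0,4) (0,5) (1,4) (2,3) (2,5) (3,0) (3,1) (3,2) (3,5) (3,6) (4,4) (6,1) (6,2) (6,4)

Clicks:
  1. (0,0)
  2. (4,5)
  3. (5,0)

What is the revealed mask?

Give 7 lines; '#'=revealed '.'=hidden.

Click 1 (0,0) count=0: revealed 11 new [(0,0) (0,1) (0,2) (0,3) (1,0) (1,1) (1,2) (1,3) (2,0) (2,1) (2,2)] -> total=11
Click 2 (4,5) count=3: revealed 1 new [(4,5)] -> total=12
Click 3 (5,0) count=1: revealed 1 new [(5,0)] -> total=13

Answer: ####...
####...
###....
.......
.....#.
#......
.......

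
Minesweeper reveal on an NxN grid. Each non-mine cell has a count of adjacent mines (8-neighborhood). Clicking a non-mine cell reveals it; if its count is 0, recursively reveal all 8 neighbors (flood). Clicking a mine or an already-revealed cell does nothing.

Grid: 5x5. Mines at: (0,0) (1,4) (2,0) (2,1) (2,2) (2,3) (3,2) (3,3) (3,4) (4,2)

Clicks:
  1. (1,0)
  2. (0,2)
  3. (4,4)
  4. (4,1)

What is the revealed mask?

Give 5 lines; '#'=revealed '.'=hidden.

Click 1 (1,0) count=3: revealed 1 new [(1,0)] -> total=1
Click 2 (0,2) count=0: revealed 6 new [(0,1) (0,2) (0,3) (1,1) (1,2) (1,3)] -> total=7
Click 3 (4,4) count=2: revealed 1 new [(4,4)] -> total=8
Click 4 (4,1) count=2: revealed 1 new [(4,1)] -> total=9

Answer: .###.
####.
.....
.....
.#..#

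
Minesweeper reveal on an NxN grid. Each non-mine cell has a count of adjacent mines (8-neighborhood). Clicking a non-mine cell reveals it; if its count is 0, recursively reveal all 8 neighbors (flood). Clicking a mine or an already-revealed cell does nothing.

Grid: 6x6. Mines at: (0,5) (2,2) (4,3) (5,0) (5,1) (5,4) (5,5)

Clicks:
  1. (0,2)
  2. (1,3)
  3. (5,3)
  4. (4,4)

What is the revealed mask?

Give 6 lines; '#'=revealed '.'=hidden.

Answer: #####.
#####.
##....
##....
##..#.
...#..

Derivation:
Click 1 (0,2) count=0: revealed 16 new [(0,0) (0,1) (0,2) (0,3) (0,4) (1,0) (1,1) (1,2) (1,3) (1,4) (2,0) (2,1) (3,0) (3,1) (4,0) (4,1)] -> total=16
Click 2 (1,3) count=1: revealed 0 new [(none)] -> total=16
Click 3 (5,3) count=2: revealed 1 new [(5,3)] -> total=17
Click 4 (4,4) count=3: revealed 1 new [(4,4)] -> total=18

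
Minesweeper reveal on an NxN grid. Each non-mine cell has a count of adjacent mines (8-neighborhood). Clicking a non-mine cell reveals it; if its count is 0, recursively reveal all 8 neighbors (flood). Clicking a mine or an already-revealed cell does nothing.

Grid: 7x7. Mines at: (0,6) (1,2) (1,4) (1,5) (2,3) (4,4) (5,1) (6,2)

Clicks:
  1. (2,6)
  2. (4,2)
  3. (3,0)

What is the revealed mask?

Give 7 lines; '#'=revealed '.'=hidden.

Answer: ##.....
##.....
###...#
###....
###....
.......
.......

Derivation:
Click 1 (2,6) count=1: revealed 1 new [(2,6)] -> total=1
Click 2 (4,2) count=1: revealed 1 new [(4,2)] -> total=2
Click 3 (3,0) count=0: revealed 12 new [(0,0) (0,1) (1,0) (1,1) (2,0) (2,1) (2,2) (3,0) (3,1) (3,2) (4,0) (4,1)] -> total=14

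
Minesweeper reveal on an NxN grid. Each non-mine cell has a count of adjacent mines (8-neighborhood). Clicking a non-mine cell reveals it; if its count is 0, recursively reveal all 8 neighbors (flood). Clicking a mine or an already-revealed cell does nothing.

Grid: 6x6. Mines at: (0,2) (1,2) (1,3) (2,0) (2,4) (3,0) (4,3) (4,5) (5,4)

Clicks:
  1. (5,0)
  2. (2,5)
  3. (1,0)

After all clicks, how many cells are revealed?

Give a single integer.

Click 1 (5,0) count=0: revealed 6 new [(4,0) (4,1) (4,2) (5,0) (5,1) (5,2)] -> total=6
Click 2 (2,5) count=1: revealed 1 new [(2,5)] -> total=7
Click 3 (1,0) count=1: revealed 1 new [(1,0)] -> total=8

Answer: 8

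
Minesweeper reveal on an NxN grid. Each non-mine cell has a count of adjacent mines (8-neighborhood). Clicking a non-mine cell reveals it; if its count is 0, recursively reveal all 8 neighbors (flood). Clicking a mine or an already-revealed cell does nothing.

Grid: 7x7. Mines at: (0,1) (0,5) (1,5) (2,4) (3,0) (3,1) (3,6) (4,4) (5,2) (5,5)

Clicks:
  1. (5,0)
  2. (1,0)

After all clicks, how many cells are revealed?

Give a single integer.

Click 1 (5,0) count=0: revealed 6 new [(4,0) (4,1) (5,0) (5,1) (6,0) (6,1)] -> total=6
Click 2 (1,0) count=1: revealed 1 new [(1,0)] -> total=7

Answer: 7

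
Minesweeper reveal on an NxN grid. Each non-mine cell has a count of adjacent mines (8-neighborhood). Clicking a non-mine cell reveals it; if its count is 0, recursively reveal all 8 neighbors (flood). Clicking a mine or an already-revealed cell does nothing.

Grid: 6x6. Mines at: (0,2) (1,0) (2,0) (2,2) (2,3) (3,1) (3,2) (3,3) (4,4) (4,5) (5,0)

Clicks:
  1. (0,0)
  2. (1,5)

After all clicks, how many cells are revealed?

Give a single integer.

Answer: 11

Derivation:
Click 1 (0,0) count=1: revealed 1 new [(0,0)] -> total=1
Click 2 (1,5) count=0: revealed 10 new [(0,3) (0,4) (0,5) (1,3) (1,4) (1,5) (2,4) (2,5) (3,4) (3,5)] -> total=11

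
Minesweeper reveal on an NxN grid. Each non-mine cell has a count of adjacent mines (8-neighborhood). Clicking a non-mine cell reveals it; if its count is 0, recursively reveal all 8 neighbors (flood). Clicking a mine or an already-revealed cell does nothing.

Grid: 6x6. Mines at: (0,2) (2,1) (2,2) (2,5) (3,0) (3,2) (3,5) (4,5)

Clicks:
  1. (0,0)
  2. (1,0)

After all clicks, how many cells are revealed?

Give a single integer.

Answer: 4

Derivation:
Click 1 (0,0) count=0: revealed 4 new [(0,0) (0,1) (1,0) (1,1)] -> total=4
Click 2 (1,0) count=1: revealed 0 new [(none)] -> total=4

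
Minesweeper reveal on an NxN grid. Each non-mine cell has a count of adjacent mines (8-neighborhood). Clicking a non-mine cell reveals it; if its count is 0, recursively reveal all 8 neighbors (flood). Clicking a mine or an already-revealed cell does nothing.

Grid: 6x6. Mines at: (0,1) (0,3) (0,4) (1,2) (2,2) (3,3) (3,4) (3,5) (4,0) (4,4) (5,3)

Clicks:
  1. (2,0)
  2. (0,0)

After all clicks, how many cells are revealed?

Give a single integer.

Answer: 7

Derivation:
Click 1 (2,0) count=0: revealed 6 new [(1,0) (1,1) (2,0) (2,1) (3,0) (3,1)] -> total=6
Click 2 (0,0) count=1: revealed 1 new [(0,0)] -> total=7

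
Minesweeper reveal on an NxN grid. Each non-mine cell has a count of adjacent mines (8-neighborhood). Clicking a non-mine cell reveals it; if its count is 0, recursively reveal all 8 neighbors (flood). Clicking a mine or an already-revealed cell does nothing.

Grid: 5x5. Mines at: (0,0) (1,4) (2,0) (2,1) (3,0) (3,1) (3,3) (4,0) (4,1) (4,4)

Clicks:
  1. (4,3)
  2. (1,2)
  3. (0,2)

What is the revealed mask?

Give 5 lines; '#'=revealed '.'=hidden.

Answer: .###.
.###.
.....
.....
...#.

Derivation:
Click 1 (4,3) count=2: revealed 1 new [(4,3)] -> total=1
Click 2 (1,2) count=1: revealed 1 new [(1,2)] -> total=2
Click 3 (0,2) count=0: revealed 5 new [(0,1) (0,2) (0,3) (1,1) (1,3)] -> total=7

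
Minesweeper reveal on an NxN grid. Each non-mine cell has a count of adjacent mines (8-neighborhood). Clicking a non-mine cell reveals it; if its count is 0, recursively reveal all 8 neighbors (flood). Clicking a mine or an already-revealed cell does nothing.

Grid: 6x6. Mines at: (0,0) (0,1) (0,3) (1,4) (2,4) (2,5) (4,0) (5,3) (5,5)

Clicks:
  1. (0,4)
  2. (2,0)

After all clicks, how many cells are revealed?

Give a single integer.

Click 1 (0,4) count=2: revealed 1 new [(0,4)] -> total=1
Click 2 (2,0) count=0: revealed 15 new [(1,0) (1,1) (1,2) (1,3) (2,0) (2,1) (2,2) (2,3) (3,0) (3,1) (3,2) (3,3) (4,1) (4,2) (4,3)] -> total=16

Answer: 16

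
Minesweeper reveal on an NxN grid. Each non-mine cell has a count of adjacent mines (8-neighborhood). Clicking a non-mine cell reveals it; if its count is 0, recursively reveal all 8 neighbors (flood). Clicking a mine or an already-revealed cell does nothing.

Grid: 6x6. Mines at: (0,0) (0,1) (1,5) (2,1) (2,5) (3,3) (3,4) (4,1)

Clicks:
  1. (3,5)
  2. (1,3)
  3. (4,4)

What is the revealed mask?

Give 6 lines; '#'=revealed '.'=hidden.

Answer: ..###.
..###.
..###.
.....#
....#.
......

Derivation:
Click 1 (3,5) count=2: revealed 1 new [(3,5)] -> total=1
Click 2 (1,3) count=0: revealed 9 new [(0,2) (0,3) (0,4) (1,2) (1,3) (1,4) (2,2) (2,3) (2,4)] -> total=10
Click 3 (4,4) count=2: revealed 1 new [(4,4)] -> total=11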